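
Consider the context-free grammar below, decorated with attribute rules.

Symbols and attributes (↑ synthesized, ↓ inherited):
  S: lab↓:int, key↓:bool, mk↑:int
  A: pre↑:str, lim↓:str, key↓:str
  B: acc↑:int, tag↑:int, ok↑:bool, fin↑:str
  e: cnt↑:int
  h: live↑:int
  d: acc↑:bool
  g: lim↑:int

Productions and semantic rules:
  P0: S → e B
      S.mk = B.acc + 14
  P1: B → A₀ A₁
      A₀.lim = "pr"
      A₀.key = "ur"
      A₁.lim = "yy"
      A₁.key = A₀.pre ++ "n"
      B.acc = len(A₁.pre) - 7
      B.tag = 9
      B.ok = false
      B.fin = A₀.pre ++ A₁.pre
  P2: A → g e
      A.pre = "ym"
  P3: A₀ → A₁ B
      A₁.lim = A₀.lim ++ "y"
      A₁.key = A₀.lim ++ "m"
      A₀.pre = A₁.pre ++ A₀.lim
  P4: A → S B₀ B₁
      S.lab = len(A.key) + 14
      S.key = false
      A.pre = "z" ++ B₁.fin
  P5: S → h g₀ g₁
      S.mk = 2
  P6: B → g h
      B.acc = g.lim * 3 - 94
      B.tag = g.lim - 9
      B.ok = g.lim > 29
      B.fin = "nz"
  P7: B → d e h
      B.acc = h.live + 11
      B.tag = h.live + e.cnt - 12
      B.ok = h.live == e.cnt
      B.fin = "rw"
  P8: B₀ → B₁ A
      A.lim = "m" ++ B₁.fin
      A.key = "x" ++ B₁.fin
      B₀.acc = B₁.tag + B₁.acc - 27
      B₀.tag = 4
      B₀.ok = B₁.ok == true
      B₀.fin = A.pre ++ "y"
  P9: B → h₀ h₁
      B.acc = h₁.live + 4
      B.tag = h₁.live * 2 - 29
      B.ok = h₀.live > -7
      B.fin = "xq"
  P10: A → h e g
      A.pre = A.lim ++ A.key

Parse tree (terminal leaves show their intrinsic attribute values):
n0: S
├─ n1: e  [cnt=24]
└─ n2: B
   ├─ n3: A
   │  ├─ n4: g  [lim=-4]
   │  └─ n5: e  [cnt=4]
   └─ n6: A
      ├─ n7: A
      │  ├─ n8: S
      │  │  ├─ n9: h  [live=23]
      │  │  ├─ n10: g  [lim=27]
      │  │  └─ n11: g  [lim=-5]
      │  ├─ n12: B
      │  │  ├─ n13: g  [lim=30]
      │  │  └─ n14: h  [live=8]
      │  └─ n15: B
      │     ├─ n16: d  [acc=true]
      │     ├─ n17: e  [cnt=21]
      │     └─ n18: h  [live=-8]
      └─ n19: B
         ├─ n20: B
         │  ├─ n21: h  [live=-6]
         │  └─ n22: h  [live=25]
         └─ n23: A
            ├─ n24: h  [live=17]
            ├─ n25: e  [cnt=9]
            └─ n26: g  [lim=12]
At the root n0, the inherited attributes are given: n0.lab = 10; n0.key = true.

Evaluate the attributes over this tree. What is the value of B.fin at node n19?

1. n0.lab = 10  [given at root]
2. n0.key = true  [given at root]
3. n1.cnt = 24  [terminal]
4. n3.lim = "pr"  ["pr"]
5. n3.key = "ur"  ["ur"]
6. n4.lim = -4  [terminal]
7. n5.cnt = 4  [terminal]
8. n3.pre = "ym"  ["ym"]
9. n6.lim = "yy"  ["yy"]
10. n6.key = "ymn"  [A₀.pre ++ "n"]
11. n7.lim = "yyy"  [A₀.lim ++ "y"]
12. n7.key = "yym"  [A₀.lim ++ "m"]
13. n8.lab = 17  [len(A.key) + 14]
14. n8.key = false  [false]
15. n9.live = 23  [terminal]
16. n10.lim = 27  [terminal]
17. n11.lim = -5  [terminal]
18. n8.mk = 2  [2]
19. n13.lim = 30  [terminal]
20. n14.live = 8  [terminal]
21. n12.acc = -4  [g.lim * 3 - 94]
22. n12.tag = 21  [g.lim - 9]
23. n12.ok = true  [g.lim > 29]
24. n12.fin = "nz"  ["nz"]
25. n16.acc = true  [terminal]
26. n17.cnt = 21  [terminal]
27. n18.live = -8  [terminal]
28. n15.acc = 3  [h.live + 11]
29. n15.tag = 1  [h.live + e.cnt - 12]
30. n15.ok = false  [h.live == e.cnt]
31. n15.fin = "rw"  ["rw"]
32. n7.pre = "zrw"  ["z" ++ B₁.fin]
33. n21.live = -6  [terminal]
34. n22.live = 25  [terminal]
35. n20.acc = 29  [h₁.live + 4]
36. n20.tag = 21  [h₁.live * 2 - 29]
37. n20.ok = true  [h₀.live > -7]
38. n20.fin = "xq"  ["xq"]
39. n23.lim = "mxq"  ["m" ++ B₁.fin]
40. n23.key = "xxq"  ["x" ++ B₁.fin]
41. n24.live = 17  [terminal]
42. n25.cnt = 9  [terminal]
43. n26.lim = 12  [terminal]
44. n23.pre = "mxqxxq"  [A.lim ++ A.key]
45. n19.acc = 23  [B₁.tag + B₁.acc - 27]
46. n19.tag = 4  [4]
47. n19.ok = true  [B₁.ok == true]
48. n19.fin = "mxqxxqy"  [A.pre ++ "y"]
49. n6.pre = "zrwyy"  [A₁.pre ++ A₀.lim]
50. n2.acc = -2  [len(A₁.pre) - 7]
51. n2.tag = 9  [9]
52. n2.ok = false  [false]
53. n2.fin = "ymzrwyy"  [A₀.pre ++ A₁.pre]
54. n0.mk = 12  [B.acc + 14]

"mxqxxqy"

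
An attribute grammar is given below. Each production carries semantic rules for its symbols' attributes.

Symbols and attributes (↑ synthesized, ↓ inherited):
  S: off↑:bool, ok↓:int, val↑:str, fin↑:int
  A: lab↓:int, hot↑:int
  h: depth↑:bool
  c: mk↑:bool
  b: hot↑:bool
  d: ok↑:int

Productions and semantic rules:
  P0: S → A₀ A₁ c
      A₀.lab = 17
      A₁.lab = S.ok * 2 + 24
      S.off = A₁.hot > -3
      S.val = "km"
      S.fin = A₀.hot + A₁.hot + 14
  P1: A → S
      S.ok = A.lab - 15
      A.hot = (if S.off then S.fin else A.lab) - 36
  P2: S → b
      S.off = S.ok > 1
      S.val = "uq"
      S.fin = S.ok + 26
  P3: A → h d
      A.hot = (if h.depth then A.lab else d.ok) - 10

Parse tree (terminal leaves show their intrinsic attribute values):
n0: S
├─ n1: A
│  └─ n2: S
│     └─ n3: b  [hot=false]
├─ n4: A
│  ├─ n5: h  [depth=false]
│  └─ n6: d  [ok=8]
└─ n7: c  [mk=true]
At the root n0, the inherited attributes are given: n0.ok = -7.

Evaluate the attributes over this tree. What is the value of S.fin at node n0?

4

1. n0.ok = -7  [given at root]
2. n1.lab = 17  [17]
3. n2.ok = 2  [A.lab - 15]
4. n3.hot = false  [terminal]
5. n2.off = true  [S.ok > 1]
6. n2.val = "uq"  ["uq"]
7. n2.fin = 28  [S.ok + 26]
8. n1.hot = -8  [(if S.off then S.fin else A.lab) - 36]
9. n4.lab = 10  [S.ok * 2 + 24]
10. n5.depth = false  [terminal]
11. n6.ok = 8  [terminal]
12. n4.hot = -2  [(if h.depth then A.lab else d.ok) - 10]
13. n7.mk = true  [terminal]
14. n0.off = true  [A₁.hot > -3]
15. n0.val = "km"  ["km"]
16. n0.fin = 4  [A₀.hot + A₁.hot + 14]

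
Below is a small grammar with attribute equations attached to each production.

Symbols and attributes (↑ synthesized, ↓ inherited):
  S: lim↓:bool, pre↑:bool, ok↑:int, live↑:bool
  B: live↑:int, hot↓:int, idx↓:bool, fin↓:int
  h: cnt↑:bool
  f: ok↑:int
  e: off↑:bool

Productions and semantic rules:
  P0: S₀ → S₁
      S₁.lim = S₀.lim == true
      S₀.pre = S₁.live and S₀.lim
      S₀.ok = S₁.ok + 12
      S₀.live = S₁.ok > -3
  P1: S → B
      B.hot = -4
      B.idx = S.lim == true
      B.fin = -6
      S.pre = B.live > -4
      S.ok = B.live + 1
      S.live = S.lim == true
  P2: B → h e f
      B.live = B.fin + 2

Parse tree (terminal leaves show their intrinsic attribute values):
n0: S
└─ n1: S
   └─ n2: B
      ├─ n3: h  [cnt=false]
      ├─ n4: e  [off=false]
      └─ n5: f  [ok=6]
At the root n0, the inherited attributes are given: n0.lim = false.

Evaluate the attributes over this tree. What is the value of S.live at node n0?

1. n0.lim = false  [given at root]
2. n1.lim = false  [S₀.lim == true]
3. n2.hot = -4  [-4]
4. n2.idx = false  [S.lim == true]
5. n2.fin = -6  [-6]
6. n3.cnt = false  [terminal]
7. n4.off = false  [terminal]
8. n5.ok = 6  [terminal]
9. n2.live = -4  [B.fin + 2]
10. n1.pre = false  [B.live > -4]
11. n1.ok = -3  [B.live + 1]
12. n1.live = false  [S.lim == true]
13. n0.pre = false  [S₁.live and S₀.lim]
14. n0.ok = 9  [S₁.ok + 12]
15. n0.live = false  [S₁.ok > -3]

false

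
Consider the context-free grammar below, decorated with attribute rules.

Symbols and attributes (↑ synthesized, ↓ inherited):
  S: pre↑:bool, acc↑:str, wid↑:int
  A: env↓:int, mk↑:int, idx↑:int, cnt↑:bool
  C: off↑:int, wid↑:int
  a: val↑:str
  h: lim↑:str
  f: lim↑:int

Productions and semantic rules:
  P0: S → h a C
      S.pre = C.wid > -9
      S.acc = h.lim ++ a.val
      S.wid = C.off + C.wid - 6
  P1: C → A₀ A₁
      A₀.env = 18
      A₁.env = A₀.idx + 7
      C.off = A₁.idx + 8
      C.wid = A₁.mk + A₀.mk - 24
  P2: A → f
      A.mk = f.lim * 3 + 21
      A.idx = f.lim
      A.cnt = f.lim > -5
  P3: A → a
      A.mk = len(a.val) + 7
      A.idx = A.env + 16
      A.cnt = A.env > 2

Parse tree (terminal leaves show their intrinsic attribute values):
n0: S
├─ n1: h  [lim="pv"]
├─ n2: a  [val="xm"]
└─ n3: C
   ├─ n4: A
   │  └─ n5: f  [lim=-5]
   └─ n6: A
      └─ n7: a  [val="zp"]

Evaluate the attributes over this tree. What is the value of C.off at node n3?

1. n1.lim = "pv"  [terminal]
2. n2.val = "xm"  [terminal]
3. n4.env = 18  [18]
4. n5.lim = -5  [terminal]
5. n4.mk = 6  [f.lim * 3 + 21]
6. n4.idx = -5  [f.lim]
7. n4.cnt = false  [f.lim > -5]
8. n6.env = 2  [A₀.idx + 7]
9. n7.val = "zp"  [terminal]
10. n6.mk = 9  [len(a.val) + 7]
11. n6.idx = 18  [A.env + 16]
12. n6.cnt = false  [A.env > 2]
13. n3.off = 26  [A₁.idx + 8]
14. n3.wid = -9  [A₁.mk + A₀.mk - 24]
15. n0.pre = false  [C.wid > -9]
16. n0.acc = "pvxm"  [h.lim ++ a.val]
17. n0.wid = 11  [C.off + C.wid - 6]

26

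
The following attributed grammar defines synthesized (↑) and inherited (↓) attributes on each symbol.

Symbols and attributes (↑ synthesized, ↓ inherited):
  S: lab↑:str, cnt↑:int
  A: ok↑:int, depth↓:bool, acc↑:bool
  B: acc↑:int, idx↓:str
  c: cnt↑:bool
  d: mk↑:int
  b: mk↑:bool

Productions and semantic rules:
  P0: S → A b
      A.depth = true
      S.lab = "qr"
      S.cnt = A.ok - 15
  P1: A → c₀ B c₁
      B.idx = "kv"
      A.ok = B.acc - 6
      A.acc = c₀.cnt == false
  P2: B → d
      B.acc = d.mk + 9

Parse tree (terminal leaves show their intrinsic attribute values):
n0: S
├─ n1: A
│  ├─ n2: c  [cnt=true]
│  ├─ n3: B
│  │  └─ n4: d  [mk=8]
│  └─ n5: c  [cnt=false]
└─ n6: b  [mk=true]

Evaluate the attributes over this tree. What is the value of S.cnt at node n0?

1. n1.depth = true  [true]
2. n2.cnt = true  [terminal]
3. n3.idx = "kv"  ["kv"]
4. n4.mk = 8  [terminal]
5. n3.acc = 17  [d.mk + 9]
6. n5.cnt = false  [terminal]
7. n1.ok = 11  [B.acc - 6]
8. n1.acc = false  [c₀.cnt == false]
9. n6.mk = true  [terminal]
10. n0.lab = "qr"  ["qr"]
11. n0.cnt = -4  [A.ok - 15]

-4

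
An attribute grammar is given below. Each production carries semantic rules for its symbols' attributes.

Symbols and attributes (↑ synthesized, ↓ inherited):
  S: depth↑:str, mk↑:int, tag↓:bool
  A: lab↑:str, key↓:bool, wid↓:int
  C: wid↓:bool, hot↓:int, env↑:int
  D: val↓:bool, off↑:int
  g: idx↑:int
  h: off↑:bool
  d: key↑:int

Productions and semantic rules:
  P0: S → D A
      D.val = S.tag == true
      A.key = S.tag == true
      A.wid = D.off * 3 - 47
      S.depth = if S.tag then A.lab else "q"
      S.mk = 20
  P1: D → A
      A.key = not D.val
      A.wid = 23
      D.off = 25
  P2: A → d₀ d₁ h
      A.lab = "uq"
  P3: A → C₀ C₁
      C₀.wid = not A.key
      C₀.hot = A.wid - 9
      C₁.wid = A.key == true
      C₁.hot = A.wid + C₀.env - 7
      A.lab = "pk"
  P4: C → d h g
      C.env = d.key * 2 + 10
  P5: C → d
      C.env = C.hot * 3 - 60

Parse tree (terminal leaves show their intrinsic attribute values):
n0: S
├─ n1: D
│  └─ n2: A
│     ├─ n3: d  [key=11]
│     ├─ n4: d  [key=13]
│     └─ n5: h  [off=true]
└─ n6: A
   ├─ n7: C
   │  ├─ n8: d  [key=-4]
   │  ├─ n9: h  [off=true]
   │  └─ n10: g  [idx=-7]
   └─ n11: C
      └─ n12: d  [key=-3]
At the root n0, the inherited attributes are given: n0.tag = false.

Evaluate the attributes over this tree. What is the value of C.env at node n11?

9

1. n0.tag = false  [given at root]
2. n1.val = false  [S.tag == true]
3. n2.key = true  [not D.val]
4. n2.wid = 23  [23]
5. n3.key = 11  [terminal]
6. n4.key = 13  [terminal]
7. n5.off = true  [terminal]
8. n2.lab = "uq"  ["uq"]
9. n1.off = 25  [25]
10. n6.key = false  [S.tag == true]
11. n6.wid = 28  [D.off * 3 - 47]
12. n7.wid = true  [not A.key]
13. n7.hot = 19  [A.wid - 9]
14. n8.key = -4  [terminal]
15. n9.off = true  [terminal]
16. n10.idx = -7  [terminal]
17. n7.env = 2  [d.key * 2 + 10]
18. n11.wid = false  [A.key == true]
19. n11.hot = 23  [A.wid + C₀.env - 7]
20. n12.key = -3  [terminal]
21. n11.env = 9  [C.hot * 3 - 60]
22. n6.lab = "pk"  ["pk"]
23. n0.depth = "q"  [if S.tag then A.lab else "q"]
24. n0.mk = 20  [20]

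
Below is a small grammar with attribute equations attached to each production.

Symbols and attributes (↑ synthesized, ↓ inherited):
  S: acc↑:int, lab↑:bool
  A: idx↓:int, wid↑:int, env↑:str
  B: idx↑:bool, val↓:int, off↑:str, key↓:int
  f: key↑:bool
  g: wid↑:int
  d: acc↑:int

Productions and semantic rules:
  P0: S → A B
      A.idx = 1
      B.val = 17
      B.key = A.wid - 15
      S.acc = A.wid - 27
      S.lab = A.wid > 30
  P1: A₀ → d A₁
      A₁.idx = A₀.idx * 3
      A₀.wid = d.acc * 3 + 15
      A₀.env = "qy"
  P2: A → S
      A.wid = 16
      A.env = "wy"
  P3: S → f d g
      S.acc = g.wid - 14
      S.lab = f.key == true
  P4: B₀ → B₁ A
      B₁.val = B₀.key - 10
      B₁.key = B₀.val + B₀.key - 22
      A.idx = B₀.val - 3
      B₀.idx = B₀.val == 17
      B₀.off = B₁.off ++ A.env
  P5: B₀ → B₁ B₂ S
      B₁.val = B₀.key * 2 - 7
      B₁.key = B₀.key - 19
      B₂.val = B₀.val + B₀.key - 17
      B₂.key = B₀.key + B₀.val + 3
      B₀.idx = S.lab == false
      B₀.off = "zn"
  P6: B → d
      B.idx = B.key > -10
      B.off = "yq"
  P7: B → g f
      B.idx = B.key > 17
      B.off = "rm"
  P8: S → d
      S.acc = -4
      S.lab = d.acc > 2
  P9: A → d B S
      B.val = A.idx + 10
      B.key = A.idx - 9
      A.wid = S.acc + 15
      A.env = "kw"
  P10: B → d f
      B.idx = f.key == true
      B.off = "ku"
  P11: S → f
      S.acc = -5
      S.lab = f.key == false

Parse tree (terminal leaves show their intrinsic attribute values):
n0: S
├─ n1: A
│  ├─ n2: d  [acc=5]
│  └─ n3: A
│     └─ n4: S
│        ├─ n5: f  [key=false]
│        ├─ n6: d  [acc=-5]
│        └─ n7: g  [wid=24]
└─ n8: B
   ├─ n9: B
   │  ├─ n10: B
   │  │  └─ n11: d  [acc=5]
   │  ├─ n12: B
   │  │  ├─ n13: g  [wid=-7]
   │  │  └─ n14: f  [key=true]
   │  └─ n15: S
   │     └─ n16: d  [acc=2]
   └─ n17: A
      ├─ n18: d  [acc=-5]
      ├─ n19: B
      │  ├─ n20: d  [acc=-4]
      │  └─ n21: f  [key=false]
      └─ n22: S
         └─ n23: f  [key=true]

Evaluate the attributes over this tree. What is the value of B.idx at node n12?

1. n1.idx = 1  [1]
2. n2.acc = 5  [terminal]
3. n3.idx = 3  [A₀.idx * 3]
4. n5.key = false  [terminal]
5. n6.acc = -5  [terminal]
6. n7.wid = 24  [terminal]
7. n4.acc = 10  [g.wid - 14]
8. n4.lab = false  [f.key == true]
9. n3.wid = 16  [16]
10. n3.env = "wy"  ["wy"]
11. n1.wid = 30  [d.acc * 3 + 15]
12. n1.env = "qy"  ["qy"]
13. n8.val = 17  [17]
14. n8.key = 15  [A.wid - 15]
15. n9.val = 5  [B₀.key - 10]
16. n9.key = 10  [B₀.val + B₀.key - 22]
17. n10.val = 13  [B₀.key * 2 - 7]
18. n10.key = -9  [B₀.key - 19]
19. n11.acc = 5  [terminal]
20. n10.idx = true  [B.key > -10]
21. n10.off = "yq"  ["yq"]
22. n12.val = -2  [B₀.val + B₀.key - 17]
23. n12.key = 18  [B₀.key + B₀.val + 3]
24. n13.wid = -7  [terminal]
25. n14.key = true  [terminal]
26. n12.idx = true  [B.key > 17]
27. n12.off = "rm"  ["rm"]
28. n16.acc = 2  [terminal]
29. n15.acc = -4  [-4]
30. n15.lab = false  [d.acc > 2]
31. n9.idx = true  [S.lab == false]
32. n9.off = "zn"  ["zn"]
33. n17.idx = 14  [B₀.val - 3]
34. n18.acc = -5  [terminal]
35. n19.val = 24  [A.idx + 10]
36. n19.key = 5  [A.idx - 9]
37. n20.acc = -4  [terminal]
38. n21.key = false  [terminal]
39. n19.idx = false  [f.key == true]
40. n19.off = "ku"  ["ku"]
41. n23.key = true  [terminal]
42. n22.acc = -5  [-5]
43. n22.lab = false  [f.key == false]
44. n17.wid = 10  [S.acc + 15]
45. n17.env = "kw"  ["kw"]
46. n8.idx = true  [B₀.val == 17]
47. n8.off = "znkw"  [B₁.off ++ A.env]
48. n0.acc = 3  [A.wid - 27]
49. n0.lab = false  [A.wid > 30]

true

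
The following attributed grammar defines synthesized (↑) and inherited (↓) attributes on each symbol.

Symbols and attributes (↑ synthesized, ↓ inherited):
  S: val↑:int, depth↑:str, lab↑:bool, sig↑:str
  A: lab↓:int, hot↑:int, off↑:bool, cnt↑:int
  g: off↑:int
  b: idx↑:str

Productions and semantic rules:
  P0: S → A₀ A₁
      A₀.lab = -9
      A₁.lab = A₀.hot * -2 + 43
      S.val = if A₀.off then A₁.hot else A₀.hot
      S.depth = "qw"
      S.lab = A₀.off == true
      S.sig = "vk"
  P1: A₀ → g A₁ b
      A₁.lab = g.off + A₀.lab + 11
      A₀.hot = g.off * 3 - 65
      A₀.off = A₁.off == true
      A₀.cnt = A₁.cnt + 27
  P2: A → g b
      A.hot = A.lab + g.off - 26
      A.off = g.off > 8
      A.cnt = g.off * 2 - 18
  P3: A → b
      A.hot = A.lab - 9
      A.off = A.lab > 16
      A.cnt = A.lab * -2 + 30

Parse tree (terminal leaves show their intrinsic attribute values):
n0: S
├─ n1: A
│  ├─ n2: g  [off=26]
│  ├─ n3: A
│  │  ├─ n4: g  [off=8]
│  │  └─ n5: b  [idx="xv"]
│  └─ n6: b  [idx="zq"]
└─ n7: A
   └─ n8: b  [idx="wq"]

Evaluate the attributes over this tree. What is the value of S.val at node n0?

13

1. n1.lab = -9  [-9]
2. n2.off = 26  [terminal]
3. n3.lab = 28  [g.off + A₀.lab + 11]
4. n4.off = 8  [terminal]
5. n5.idx = "xv"  [terminal]
6. n3.hot = 10  [A.lab + g.off - 26]
7. n3.off = false  [g.off > 8]
8. n3.cnt = -2  [g.off * 2 - 18]
9. n6.idx = "zq"  [terminal]
10. n1.hot = 13  [g.off * 3 - 65]
11. n1.off = false  [A₁.off == true]
12. n1.cnt = 25  [A₁.cnt + 27]
13. n7.lab = 17  [A₀.hot * -2 + 43]
14. n8.idx = "wq"  [terminal]
15. n7.hot = 8  [A.lab - 9]
16. n7.off = true  [A.lab > 16]
17. n7.cnt = -4  [A.lab * -2 + 30]
18. n0.val = 13  [if A₀.off then A₁.hot else A₀.hot]
19. n0.depth = "qw"  ["qw"]
20. n0.lab = false  [A₀.off == true]
21. n0.sig = "vk"  ["vk"]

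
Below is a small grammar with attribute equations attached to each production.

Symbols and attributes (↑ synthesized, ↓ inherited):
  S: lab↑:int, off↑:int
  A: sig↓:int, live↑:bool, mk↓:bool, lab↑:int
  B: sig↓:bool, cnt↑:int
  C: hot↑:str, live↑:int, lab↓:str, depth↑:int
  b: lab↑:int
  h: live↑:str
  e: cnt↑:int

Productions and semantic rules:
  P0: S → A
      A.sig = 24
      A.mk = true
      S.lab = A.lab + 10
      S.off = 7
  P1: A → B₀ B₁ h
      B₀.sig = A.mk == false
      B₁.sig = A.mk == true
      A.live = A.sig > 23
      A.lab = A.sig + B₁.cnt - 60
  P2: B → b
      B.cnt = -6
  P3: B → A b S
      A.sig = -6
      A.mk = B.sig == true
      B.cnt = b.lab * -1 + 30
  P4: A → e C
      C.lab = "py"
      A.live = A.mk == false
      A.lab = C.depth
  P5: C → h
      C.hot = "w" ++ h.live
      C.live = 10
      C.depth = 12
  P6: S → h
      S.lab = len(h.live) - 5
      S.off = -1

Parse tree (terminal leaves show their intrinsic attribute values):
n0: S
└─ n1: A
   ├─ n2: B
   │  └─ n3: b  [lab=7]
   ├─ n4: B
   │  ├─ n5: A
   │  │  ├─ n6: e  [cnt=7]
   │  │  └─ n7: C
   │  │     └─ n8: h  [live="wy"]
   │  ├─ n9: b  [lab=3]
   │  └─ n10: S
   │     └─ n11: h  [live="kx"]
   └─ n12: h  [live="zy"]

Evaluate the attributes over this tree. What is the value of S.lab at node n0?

1. n1.sig = 24  [24]
2. n1.mk = true  [true]
3. n2.sig = false  [A.mk == false]
4. n3.lab = 7  [terminal]
5. n2.cnt = -6  [-6]
6. n4.sig = true  [A.mk == true]
7. n5.sig = -6  [-6]
8. n5.mk = true  [B.sig == true]
9. n6.cnt = 7  [terminal]
10. n7.lab = "py"  ["py"]
11. n8.live = "wy"  [terminal]
12. n7.hot = "wwy"  ["w" ++ h.live]
13. n7.live = 10  [10]
14. n7.depth = 12  [12]
15. n5.live = false  [A.mk == false]
16. n5.lab = 12  [C.depth]
17. n9.lab = 3  [terminal]
18. n11.live = "kx"  [terminal]
19. n10.lab = -3  [len(h.live) - 5]
20. n10.off = -1  [-1]
21. n4.cnt = 27  [b.lab * -1 + 30]
22. n12.live = "zy"  [terminal]
23. n1.live = true  [A.sig > 23]
24. n1.lab = -9  [A.sig + B₁.cnt - 60]
25. n0.lab = 1  [A.lab + 10]
26. n0.off = 7  [7]

1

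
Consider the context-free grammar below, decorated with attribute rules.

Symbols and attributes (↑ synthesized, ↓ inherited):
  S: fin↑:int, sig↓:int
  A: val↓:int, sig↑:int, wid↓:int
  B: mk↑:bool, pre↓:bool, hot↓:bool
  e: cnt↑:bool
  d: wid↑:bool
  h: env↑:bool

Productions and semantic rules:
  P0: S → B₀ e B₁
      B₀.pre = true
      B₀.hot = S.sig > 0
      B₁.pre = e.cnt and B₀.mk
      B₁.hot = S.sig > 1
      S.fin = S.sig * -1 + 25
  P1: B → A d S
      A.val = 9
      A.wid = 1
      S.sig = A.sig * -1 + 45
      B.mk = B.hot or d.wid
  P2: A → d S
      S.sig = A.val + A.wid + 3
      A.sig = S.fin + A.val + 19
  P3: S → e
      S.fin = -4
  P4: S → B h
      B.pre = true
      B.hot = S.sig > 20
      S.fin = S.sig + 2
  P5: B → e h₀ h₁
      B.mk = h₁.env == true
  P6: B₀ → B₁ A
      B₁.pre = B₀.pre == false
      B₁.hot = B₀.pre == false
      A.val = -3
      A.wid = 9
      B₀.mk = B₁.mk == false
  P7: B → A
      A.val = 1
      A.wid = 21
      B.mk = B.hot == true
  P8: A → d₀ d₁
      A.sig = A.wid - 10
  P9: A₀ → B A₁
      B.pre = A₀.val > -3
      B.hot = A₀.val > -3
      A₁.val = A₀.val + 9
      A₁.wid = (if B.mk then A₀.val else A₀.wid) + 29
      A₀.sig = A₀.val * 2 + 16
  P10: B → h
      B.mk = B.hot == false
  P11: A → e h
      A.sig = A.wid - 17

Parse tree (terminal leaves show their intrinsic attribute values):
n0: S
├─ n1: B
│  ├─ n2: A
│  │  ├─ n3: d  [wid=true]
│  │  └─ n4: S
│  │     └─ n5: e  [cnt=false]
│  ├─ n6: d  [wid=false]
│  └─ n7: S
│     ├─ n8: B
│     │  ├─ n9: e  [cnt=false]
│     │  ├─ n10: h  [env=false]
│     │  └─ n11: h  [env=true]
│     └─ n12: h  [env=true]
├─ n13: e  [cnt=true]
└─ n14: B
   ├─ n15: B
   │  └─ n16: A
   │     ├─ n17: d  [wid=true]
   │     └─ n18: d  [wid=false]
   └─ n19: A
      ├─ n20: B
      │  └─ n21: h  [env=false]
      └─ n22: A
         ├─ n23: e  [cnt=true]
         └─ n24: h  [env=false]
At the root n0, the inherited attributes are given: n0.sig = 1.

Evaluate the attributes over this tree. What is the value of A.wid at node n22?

26

1. n0.sig = 1  [given at root]
2. n1.pre = true  [true]
3. n1.hot = true  [S.sig > 0]
4. n2.val = 9  [9]
5. n2.wid = 1  [1]
6. n3.wid = true  [terminal]
7. n4.sig = 13  [A.val + A.wid + 3]
8. n5.cnt = false  [terminal]
9. n4.fin = -4  [-4]
10. n2.sig = 24  [S.fin + A.val + 19]
11. n6.wid = false  [terminal]
12. n7.sig = 21  [A.sig * -1 + 45]
13. n8.pre = true  [true]
14. n8.hot = true  [S.sig > 20]
15. n9.cnt = false  [terminal]
16. n10.env = false  [terminal]
17. n11.env = true  [terminal]
18. n8.mk = true  [h₁.env == true]
19. n12.env = true  [terminal]
20. n7.fin = 23  [S.sig + 2]
21. n1.mk = true  [B.hot or d.wid]
22. n13.cnt = true  [terminal]
23. n14.pre = true  [e.cnt and B₀.mk]
24. n14.hot = false  [S.sig > 1]
25. n15.pre = false  [B₀.pre == false]
26. n15.hot = false  [B₀.pre == false]
27. n16.val = 1  [1]
28. n16.wid = 21  [21]
29. n17.wid = true  [terminal]
30. n18.wid = false  [terminal]
31. n16.sig = 11  [A.wid - 10]
32. n15.mk = false  [B.hot == true]
33. n19.val = -3  [-3]
34. n19.wid = 9  [9]
35. n20.pre = false  [A₀.val > -3]
36. n20.hot = false  [A₀.val > -3]
37. n21.env = false  [terminal]
38. n20.mk = true  [B.hot == false]
39. n22.val = 6  [A₀.val + 9]
40. n22.wid = 26  [(if B.mk then A₀.val else A₀.wid) + 29]
41. n23.cnt = true  [terminal]
42. n24.env = false  [terminal]
43. n22.sig = 9  [A.wid - 17]
44. n19.sig = 10  [A₀.val * 2 + 16]
45. n14.mk = true  [B₁.mk == false]
46. n0.fin = 24  [S.sig * -1 + 25]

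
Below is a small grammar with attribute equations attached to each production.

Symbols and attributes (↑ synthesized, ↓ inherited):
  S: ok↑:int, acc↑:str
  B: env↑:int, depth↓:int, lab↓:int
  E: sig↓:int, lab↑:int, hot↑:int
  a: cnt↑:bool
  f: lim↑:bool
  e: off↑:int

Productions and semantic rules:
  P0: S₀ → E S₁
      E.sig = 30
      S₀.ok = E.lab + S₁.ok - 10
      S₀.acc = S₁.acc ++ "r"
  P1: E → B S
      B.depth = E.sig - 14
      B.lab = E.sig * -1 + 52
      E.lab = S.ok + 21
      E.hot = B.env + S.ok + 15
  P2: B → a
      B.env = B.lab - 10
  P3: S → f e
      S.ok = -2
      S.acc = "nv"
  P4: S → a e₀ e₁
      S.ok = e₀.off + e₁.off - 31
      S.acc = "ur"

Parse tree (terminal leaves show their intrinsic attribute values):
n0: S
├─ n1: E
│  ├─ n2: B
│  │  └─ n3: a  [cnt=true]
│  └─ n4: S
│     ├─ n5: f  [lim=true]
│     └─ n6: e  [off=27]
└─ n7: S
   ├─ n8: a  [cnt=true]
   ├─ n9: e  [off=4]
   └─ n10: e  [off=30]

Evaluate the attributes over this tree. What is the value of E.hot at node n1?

25

1. n1.sig = 30  [30]
2. n2.depth = 16  [E.sig - 14]
3. n2.lab = 22  [E.sig * -1 + 52]
4. n3.cnt = true  [terminal]
5. n2.env = 12  [B.lab - 10]
6. n5.lim = true  [terminal]
7. n6.off = 27  [terminal]
8. n4.ok = -2  [-2]
9. n4.acc = "nv"  ["nv"]
10. n1.lab = 19  [S.ok + 21]
11. n1.hot = 25  [B.env + S.ok + 15]
12. n8.cnt = true  [terminal]
13. n9.off = 4  [terminal]
14. n10.off = 30  [terminal]
15. n7.ok = 3  [e₀.off + e₁.off - 31]
16. n7.acc = "ur"  ["ur"]
17. n0.ok = 12  [E.lab + S₁.ok - 10]
18. n0.acc = "urr"  [S₁.acc ++ "r"]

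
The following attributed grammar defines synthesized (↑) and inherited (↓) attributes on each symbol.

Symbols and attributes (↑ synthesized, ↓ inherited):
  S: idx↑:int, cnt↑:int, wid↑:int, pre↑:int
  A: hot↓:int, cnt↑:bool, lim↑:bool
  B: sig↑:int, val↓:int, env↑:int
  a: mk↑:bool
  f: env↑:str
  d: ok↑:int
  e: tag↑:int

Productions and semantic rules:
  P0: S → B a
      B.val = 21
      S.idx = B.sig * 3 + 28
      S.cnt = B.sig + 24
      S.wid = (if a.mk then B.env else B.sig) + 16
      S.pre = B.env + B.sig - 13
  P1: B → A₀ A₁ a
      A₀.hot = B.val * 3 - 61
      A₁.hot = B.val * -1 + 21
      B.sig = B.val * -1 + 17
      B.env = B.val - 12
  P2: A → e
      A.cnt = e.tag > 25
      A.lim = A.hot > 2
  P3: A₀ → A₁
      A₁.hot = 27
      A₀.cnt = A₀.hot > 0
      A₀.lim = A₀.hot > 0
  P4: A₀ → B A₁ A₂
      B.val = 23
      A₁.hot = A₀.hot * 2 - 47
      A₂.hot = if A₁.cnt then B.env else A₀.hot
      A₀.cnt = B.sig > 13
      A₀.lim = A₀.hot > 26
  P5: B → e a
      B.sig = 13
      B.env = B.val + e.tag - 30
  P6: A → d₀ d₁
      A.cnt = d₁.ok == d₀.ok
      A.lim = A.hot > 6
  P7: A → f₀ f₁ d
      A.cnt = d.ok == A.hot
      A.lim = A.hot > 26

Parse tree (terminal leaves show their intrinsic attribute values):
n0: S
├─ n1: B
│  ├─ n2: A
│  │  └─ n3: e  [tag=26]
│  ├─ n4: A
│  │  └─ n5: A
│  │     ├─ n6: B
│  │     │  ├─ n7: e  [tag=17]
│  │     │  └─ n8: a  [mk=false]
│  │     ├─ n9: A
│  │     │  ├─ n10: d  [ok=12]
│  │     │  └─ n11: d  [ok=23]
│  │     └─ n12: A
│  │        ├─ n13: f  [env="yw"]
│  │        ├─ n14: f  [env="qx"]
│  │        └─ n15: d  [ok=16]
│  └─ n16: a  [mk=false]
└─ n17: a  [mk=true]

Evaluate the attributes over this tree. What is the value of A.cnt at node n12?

1. n1.val = 21  [21]
2. n2.hot = 2  [B.val * 3 - 61]
3. n3.tag = 26  [terminal]
4. n2.cnt = true  [e.tag > 25]
5. n2.lim = false  [A.hot > 2]
6. n4.hot = 0  [B.val * -1 + 21]
7. n5.hot = 27  [27]
8. n6.val = 23  [23]
9. n7.tag = 17  [terminal]
10. n8.mk = false  [terminal]
11. n6.sig = 13  [13]
12. n6.env = 10  [B.val + e.tag - 30]
13. n9.hot = 7  [A₀.hot * 2 - 47]
14. n10.ok = 12  [terminal]
15. n11.ok = 23  [terminal]
16. n9.cnt = false  [d₁.ok == d₀.ok]
17. n9.lim = true  [A.hot > 6]
18. n12.hot = 27  [if A₁.cnt then B.env else A₀.hot]
19. n13.env = "yw"  [terminal]
20. n14.env = "qx"  [terminal]
21. n15.ok = 16  [terminal]
22. n12.cnt = false  [d.ok == A.hot]
23. n12.lim = true  [A.hot > 26]
24. n5.cnt = false  [B.sig > 13]
25. n5.lim = true  [A₀.hot > 26]
26. n4.cnt = false  [A₀.hot > 0]
27. n4.lim = false  [A₀.hot > 0]
28. n16.mk = false  [terminal]
29. n1.sig = -4  [B.val * -1 + 17]
30. n1.env = 9  [B.val - 12]
31. n17.mk = true  [terminal]
32. n0.idx = 16  [B.sig * 3 + 28]
33. n0.cnt = 20  [B.sig + 24]
34. n0.wid = 25  [(if a.mk then B.env else B.sig) + 16]
35. n0.pre = -8  [B.env + B.sig - 13]

false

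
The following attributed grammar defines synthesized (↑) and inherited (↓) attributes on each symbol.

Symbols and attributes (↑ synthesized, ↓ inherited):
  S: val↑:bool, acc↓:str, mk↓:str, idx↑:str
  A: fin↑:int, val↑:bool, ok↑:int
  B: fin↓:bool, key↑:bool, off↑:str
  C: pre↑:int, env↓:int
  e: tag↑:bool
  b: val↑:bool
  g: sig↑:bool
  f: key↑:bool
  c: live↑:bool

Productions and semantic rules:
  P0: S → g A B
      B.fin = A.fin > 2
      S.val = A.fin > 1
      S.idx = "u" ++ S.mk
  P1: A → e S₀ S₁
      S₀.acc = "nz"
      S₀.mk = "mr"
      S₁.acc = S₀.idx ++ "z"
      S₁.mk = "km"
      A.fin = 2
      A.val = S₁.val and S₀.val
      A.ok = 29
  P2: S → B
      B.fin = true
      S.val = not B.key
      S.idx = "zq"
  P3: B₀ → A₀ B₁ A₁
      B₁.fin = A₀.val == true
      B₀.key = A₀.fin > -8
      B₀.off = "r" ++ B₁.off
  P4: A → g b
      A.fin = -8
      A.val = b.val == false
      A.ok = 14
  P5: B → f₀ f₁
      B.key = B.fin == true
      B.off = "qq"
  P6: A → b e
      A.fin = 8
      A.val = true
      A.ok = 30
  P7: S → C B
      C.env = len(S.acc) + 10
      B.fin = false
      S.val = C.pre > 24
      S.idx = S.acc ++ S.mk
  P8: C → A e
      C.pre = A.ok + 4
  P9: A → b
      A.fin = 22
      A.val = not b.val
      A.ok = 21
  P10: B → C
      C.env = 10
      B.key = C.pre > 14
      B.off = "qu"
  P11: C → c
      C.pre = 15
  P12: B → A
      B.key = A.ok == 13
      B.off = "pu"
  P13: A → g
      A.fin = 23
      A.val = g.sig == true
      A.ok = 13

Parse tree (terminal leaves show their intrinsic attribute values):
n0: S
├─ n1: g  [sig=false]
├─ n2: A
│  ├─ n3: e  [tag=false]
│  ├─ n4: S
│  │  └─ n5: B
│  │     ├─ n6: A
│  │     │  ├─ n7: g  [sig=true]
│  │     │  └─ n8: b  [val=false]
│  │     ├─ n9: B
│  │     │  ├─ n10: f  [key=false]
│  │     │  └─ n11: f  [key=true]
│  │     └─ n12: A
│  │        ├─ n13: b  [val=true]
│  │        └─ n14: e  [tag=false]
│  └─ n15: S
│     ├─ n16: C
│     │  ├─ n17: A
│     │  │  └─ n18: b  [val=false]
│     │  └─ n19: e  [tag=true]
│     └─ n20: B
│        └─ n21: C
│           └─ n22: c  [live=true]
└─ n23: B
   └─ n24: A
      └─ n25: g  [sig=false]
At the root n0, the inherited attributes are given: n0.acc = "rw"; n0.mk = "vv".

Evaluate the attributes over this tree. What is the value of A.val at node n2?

true

1. n0.acc = "rw"  [given at root]
2. n0.mk = "vv"  [given at root]
3. n1.sig = false  [terminal]
4. n3.tag = false  [terminal]
5. n4.acc = "nz"  ["nz"]
6. n4.mk = "mr"  ["mr"]
7. n5.fin = true  [true]
8. n7.sig = true  [terminal]
9. n8.val = false  [terminal]
10. n6.fin = -8  [-8]
11. n6.val = true  [b.val == false]
12. n6.ok = 14  [14]
13. n9.fin = true  [A₀.val == true]
14. n10.key = false  [terminal]
15. n11.key = true  [terminal]
16. n9.key = true  [B.fin == true]
17. n9.off = "qq"  ["qq"]
18. n13.val = true  [terminal]
19. n14.tag = false  [terminal]
20. n12.fin = 8  [8]
21. n12.val = true  [true]
22. n12.ok = 30  [30]
23. n5.key = false  [A₀.fin > -8]
24. n5.off = "rqq"  ["r" ++ B₁.off]
25. n4.val = true  [not B.key]
26. n4.idx = "zq"  ["zq"]
27. n15.acc = "zqz"  [S₀.idx ++ "z"]
28. n15.mk = "km"  ["km"]
29. n16.env = 13  [len(S.acc) + 10]
30. n18.val = false  [terminal]
31. n17.fin = 22  [22]
32. n17.val = true  [not b.val]
33. n17.ok = 21  [21]
34. n19.tag = true  [terminal]
35. n16.pre = 25  [A.ok + 4]
36. n20.fin = false  [false]
37. n21.env = 10  [10]
38. n22.live = true  [terminal]
39. n21.pre = 15  [15]
40. n20.key = true  [C.pre > 14]
41. n20.off = "qu"  ["qu"]
42. n15.val = true  [C.pre > 24]
43. n15.idx = "zqzkm"  [S.acc ++ S.mk]
44. n2.fin = 2  [2]
45. n2.val = true  [S₁.val and S₀.val]
46. n2.ok = 29  [29]
47. n23.fin = false  [A.fin > 2]
48. n25.sig = false  [terminal]
49. n24.fin = 23  [23]
50. n24.val = false  [g.sig == true]
51. n24.ok = 13  [13]
52. n23.key = true  [A.ok == 13]
53. n23.off = "pu"  ["pu"]
54. n0.val = true  [A.fin > 1]
55. n0.idx = "uvv"  ["u" ++ S.mk]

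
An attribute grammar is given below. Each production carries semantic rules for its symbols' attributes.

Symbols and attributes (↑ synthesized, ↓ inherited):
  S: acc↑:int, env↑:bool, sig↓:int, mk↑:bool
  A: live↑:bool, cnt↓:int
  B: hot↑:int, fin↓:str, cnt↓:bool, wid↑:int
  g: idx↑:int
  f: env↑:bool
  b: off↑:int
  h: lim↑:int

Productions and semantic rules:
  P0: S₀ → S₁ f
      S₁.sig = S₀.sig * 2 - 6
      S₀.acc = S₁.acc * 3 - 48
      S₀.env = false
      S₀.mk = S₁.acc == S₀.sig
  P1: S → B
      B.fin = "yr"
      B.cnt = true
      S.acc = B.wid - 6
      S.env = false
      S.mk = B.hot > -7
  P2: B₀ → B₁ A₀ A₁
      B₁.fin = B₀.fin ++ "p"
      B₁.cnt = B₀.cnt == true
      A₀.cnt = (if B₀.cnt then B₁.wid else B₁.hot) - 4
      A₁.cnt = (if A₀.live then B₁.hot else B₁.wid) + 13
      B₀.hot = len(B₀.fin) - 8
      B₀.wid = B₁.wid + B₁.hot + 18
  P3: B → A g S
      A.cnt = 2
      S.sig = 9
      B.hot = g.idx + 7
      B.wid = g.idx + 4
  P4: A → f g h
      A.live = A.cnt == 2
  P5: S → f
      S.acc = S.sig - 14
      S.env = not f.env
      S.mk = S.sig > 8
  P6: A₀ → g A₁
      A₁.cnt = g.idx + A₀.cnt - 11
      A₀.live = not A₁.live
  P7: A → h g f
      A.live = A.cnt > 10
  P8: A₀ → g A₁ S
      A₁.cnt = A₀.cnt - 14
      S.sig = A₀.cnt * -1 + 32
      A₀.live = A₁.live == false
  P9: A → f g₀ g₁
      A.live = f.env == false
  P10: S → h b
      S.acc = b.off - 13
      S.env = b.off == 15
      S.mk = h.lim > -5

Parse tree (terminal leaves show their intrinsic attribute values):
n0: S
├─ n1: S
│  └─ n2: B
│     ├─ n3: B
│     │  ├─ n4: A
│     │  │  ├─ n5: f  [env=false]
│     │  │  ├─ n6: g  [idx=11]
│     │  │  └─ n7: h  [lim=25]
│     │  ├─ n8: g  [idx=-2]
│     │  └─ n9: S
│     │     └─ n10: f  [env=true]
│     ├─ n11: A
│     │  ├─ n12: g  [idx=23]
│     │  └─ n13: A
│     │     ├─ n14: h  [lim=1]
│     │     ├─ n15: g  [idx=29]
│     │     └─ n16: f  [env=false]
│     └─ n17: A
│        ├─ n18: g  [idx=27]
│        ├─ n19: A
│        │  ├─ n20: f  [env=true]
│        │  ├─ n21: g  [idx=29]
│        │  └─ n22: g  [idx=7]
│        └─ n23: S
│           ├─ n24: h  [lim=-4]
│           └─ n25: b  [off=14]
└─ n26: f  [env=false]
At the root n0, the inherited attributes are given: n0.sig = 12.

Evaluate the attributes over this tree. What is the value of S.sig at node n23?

14

1. n0.sig = 12  [given at root]
2. n1.sig = 18  [S₀.sig * 2 - 6]
3. n2.fin = "yr"  ["yr"]
4. n2.cnt = true  [true]
5. n3.fin = "yrp"  [B₀.fin ++ "p"]
6. n3.cnt = true  [B₀.cnt == true]
7. n4.cnt = 2  [2]
8. n5.env = false  [terminal]
9. n6.idx = 11  [terminal]
10. n7.lim = 25  [terminal]
11. n4.live = true  [A.cnt == 2]
12. n8.idx = -2  [terminal]
13. n9.sig = 9  [9]
14. n10.env = true  [terminal]
15. n9.acc = -5  [S.sig - 14]
16. n9.env = false  [not f.env]
17. n9.mk = true  [S.sig > 8]
18. n3.hot = 5  [g.idx + 7]
19. n3.wid = 2  [g.idx + 4]
20. n11.cnt = -2  [(if B₀.cnt then B₁.wid else B₁.hot) - 4]
21. n12.idx = 23  [terminal]
22. n13.cnt = 10  [g.idx + A₀.cnt - 11]
23. n14.lim = 1  [terminal]
24. n15.idx = 29  [terminal]
25. n16.env = false  [terminal]
26. n13.live = false  [A.cnt > 10]
27. n11.live = true  [not A₁.live]
28. n17.cnt = 18  [(if A₀.live then B₁.hot else B₁.wid) + 13]
29. n18.idx = 27  [terminal]
30. n19.cnt = 4  [A₀.cnt - 14]
31. n20.env = true  [terminal]
32. n21.idx = 29  [terminal]
33. n22.idx = 7  [terminal]
34. n19.live = false  [f.env == false]
35. n23.sig = 14  [A₀.cnt * -1 + 32]
36. n24.lim = -4  [terminal]
37. n25.off = 14  [terminal]
38. n23.acc = 1  [b.off - 13]
39. n23.env = false  [b.off == 15]
40. n23.mk = true  [h.lim > -5]
41. n17.live = true  [A₁.live == false]
42. n2.hot = -6  [len(B₀.fin) - 8]
43. n2.wid = 25  [B₁.wid + B₁.hot + 18]
44. n1.acc = 19  [B.wid - 6]
45. n1.env = false  [false]
46. n1.mk = true  [B.hot > -7]
47. n26.env = false  [terminal]
48. n0.acc = 9  [S₁.acc * 3 - 48]
49. n0.env = false  [false]
50. n0.mk = false  [S₁.acc == S₀.sig]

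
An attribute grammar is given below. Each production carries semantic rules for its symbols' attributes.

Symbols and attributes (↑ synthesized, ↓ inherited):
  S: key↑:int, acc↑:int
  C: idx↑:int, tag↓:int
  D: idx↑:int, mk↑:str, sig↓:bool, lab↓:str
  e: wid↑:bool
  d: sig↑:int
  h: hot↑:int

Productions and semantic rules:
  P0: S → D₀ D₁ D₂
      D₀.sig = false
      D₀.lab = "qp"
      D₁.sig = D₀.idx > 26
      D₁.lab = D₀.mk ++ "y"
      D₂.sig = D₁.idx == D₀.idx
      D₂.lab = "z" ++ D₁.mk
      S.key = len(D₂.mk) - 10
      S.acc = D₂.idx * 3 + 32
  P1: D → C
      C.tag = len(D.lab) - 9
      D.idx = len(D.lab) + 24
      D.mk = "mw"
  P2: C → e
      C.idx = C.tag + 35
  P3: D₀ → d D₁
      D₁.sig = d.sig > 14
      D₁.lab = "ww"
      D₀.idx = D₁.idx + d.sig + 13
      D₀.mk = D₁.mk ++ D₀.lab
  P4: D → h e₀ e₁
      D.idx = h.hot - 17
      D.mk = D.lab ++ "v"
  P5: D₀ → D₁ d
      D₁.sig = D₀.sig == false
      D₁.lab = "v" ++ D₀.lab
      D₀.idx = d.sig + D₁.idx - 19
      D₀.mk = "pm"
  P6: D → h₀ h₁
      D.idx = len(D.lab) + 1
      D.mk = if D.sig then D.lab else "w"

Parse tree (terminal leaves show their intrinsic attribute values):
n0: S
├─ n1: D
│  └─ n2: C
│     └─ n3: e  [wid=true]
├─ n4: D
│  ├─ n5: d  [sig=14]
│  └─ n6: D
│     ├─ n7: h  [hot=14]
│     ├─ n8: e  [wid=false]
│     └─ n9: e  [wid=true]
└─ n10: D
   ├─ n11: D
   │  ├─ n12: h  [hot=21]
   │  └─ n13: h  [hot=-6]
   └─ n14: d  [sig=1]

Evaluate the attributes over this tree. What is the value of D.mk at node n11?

"vzwwvmwy"

1. n1.sig = false  [false]
2. n1.lab = "qp"  ["qp"]
3. n2.tag = -7  [len(D.lab) - 9]
4. n3.wid = true  [terminal]
5. n2.idx = 28  [C.tag + 35]
6. n1.idx = 26  [len(D.lab) + 24]
7. n1.mk = "mw"  ["mw"]
8. n4.sig = false  [D₀.idx > 26]
9. n4.lab = "mwy"  [D₀.mk ++ "y"]
10. n5.sig = 14  [terminal]
11. n6.sig = false  [d.sig > 14]
12. n6.lab = "ww"  ["ww"]
13. n7.hot = 14  [terminal]
14. n8.wid = false  [terminal]
15. n9.wid = true  [terminal]
16. n6.idx = -3  [h.hot - 17]
17. n6.mk = "wwv"  [D.lab ++ "v"]
18. n4.idx = 24  [D₁.idx + d.sig + 13]
19. n4.mk = "wwvmwy"  [D₁.mk ++ D₀.lab]
20. n10.sig = false  [D₁.idx == D₀.idx]
21. n10.lab = "zwwvmwy"  ["z" ++ D₁.mk]
22. n11.sig = true  [D₀.sig == false]
23. n11.lab = "vzwwvmwy"  ["v" ++ D₀.lab]
24. n12.hot = 21  [terminal]
25. n13.hot = -6  [terminal]
26. n11.idx = 9  [len(D.lab) + 1]
27. n11.mk = "vzwwvmwy"  [if D.sig then D.lab else "w"]
28. n14.sig = 1  [terminal]
29. n10.idx = -9  [d.sig + D₁.idx - 19]
30. n10.mk = "pm"  ["pm"]
31. n0.key = -8  [len(D₂.mk) - 10]
32. n0.acc = 5  [D₂.idx * 3 + 32]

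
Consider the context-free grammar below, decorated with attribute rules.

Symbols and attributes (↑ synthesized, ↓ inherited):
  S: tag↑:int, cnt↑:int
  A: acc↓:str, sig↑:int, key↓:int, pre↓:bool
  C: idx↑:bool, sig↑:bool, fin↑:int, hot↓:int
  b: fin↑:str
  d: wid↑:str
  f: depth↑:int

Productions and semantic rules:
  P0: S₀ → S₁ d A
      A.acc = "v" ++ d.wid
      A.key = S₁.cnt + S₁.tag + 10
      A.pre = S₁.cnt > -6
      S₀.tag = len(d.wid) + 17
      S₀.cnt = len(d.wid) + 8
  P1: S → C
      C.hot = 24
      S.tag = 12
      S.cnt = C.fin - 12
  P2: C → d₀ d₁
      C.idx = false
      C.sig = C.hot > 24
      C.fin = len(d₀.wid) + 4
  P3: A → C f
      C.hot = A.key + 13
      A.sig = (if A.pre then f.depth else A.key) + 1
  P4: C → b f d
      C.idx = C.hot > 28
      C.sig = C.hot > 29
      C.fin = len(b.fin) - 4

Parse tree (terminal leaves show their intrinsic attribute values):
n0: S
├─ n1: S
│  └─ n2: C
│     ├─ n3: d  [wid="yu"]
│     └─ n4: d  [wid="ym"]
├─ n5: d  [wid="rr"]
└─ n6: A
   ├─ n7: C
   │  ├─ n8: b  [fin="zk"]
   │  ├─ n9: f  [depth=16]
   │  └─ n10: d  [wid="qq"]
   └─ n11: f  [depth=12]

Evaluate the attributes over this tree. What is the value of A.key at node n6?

1. n2.hot = 24  [24]
2. n3.wid = "yu"  [terminal]
3. n4.wid = "ym"  [terminal]
4. n2.idx = false  [false]
5. n2.sig = false  [C.hot > 24]
6. n2.fin = 6  [len(d₀.wid) + 4]
7. n1.tag = 12  [12]
8. n1.cnt = -6  [C.fin - 12]
9. n5.wid = "rr"  [terminal]
10. n6.acc = "vrr"  ["v" ++ d.wid]
11. n6.key = 16  [S₁.cnt + S₁.tag + 10]
12. n6.pre = false  [S₁.cnt > -6]
13. n7.hot = 29  [A.key + 13]
14. n8.fin = "zk"  [terminal]
15. n9.depth = 16  [terminal]
16. n10.wid = "qq"  [terminal]
17. n7.idx = true  [C.hot > 28]
18. n7.sig = false  [C.hot > 29]
19. n7.fin = -2  [len(b.fin) - 4]
20. n11.depth = 12  [terminal]
21. n6.sig = 17  [(if A.pre then f.depth else A.key) + 1]
22. n0.tag = 19  [len(d.wid) + 17]
23. n0.cnt = 10  [len(d.wid) + 8]

16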